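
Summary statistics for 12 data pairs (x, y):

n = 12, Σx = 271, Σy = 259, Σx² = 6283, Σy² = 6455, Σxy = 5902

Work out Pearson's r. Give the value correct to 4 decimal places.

r = (nΣxy − ΣxΣy) / √[(nΣx² − (Σx)²)(nΣy² − (Σy)²)]
Numerator: 12×5902 − 271×259 = 635
Denominator: √[(75396 − 73441)(77460 − 67081)] = √[1955 × 10379] = 4504.5471
r = 635 / 4504.5471 ≈ 0.1410

0.1410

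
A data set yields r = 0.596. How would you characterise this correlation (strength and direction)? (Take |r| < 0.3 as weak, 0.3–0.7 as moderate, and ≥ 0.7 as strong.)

moderate positive

r = 0.596 > 0 so the relationship is positive.
|r| = 0.596, which falls in the moderate range.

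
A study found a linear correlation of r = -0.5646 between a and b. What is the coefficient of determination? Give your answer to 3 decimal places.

0.319

r² = (-0.5646)² = 0.319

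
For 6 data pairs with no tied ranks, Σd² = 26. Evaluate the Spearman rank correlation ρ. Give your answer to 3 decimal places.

ρ = 1 − 6Σd² / [n(n²−1)] = 1 − 6×26 / (6×35)
  = 1 − 156/210 = 1 − 0.7429 ≈ 0.257

0.257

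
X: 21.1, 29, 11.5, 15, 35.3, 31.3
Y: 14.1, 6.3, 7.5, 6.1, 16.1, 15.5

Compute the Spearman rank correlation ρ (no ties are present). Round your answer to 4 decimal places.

0.7143

Rank X: 3, 4, 1, 2, 6, 5
Rank Y: 4, 2, 3, 1, 6, 5
d = rank(X) − rank(Y): -1, 2, -2, 1, 0, 0; Σd² = 10
ρ = 1 − 6Σd² / [n(n²−1)] = 1 − 6×10 / (6×35) = 1 − 60/210 ≈ 0.7143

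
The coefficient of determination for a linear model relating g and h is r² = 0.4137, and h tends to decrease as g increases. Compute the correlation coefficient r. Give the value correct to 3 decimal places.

|r| = √0.4137 = 0.643
The association is negative, so r = −0.643.

-0.643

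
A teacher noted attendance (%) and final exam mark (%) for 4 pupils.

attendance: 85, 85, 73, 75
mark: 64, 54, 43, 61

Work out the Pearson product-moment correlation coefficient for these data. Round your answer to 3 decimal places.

0.530

n = 4, Σx = 318, Σy = 222, Σx² = 25404, Σy² = 12582, Σxy = 17744
nΣxy − ΣxΣy = 70976 − 70596 = 380
nΣx² − (Σx)² = 101616 − 101124 = 492; nΣy² − (Σy)² = 50328 − 49284 = 1044
r = 380 / √(492 × 1044) = 380 / 716.6924 ≈ 0.530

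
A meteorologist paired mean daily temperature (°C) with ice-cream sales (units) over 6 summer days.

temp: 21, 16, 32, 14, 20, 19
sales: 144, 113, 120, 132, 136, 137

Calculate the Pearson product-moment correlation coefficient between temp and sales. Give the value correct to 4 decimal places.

n = 6, Σx = 122, Σy = 782, Σx² = 2678, Σy² = 102594, Σxy = 15843
nΣxy − ΣxΣy = 95058 − 95404 = -346
nΣx² − (Σx)² = 16068 − 14884 = 1184; nΣy² − (Σy)² = 615564 − 611524 = 4040
r = -346 / √(1184 × 4040) = -346 / 2187.0894 ≈ -0.1582

-0.1582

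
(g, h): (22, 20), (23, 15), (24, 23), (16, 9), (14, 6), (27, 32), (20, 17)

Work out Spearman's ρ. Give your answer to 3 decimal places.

0.893

Rank g: 4, 5, 6, 2, 1, 7, 3
Rank h: 5, 3, 6, 2, 1, 7, 4
d = rank(g) − rank(h): -1, 2, 0, 0, 0, 0, -1; Σd² = 6
ρ = 1 − 6Σd² / [n(n²−1)] = 1 − 6×6 / (7×48) = 1 − 36/336 ≈ 0.893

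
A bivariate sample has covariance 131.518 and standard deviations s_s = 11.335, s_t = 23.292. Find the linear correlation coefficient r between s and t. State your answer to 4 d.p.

0.4981

r = Cov(s,t) / (s_s · s_t) = 131.518 / (11.335 × 23.292)
  = 131.518 / 264.0148 ≈ 0.4981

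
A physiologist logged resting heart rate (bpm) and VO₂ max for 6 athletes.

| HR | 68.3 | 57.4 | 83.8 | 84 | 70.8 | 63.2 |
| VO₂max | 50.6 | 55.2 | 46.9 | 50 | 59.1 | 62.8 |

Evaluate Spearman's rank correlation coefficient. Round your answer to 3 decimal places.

Rank HR: 3, 1, 5, 6, 4, 2
Rank VO₂max: 3, 4, 1, 2, 5, 6
d = rank(HR) − rank(VO₂max): 0, -3, 4, 4, -1, -4; Σd² = 58
ρ = 1 − 6Σd² / [n(n²−1)] = 1 − 6×58 / (6×35) = 1 − 348/210 ≈ -0.657

-0.657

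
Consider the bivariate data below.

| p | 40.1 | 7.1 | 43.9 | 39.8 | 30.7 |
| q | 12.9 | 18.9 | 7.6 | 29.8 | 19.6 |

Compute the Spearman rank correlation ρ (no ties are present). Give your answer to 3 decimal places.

Rank p: 4, 1, 5, 3, 2
Rank q: 2, 3, 1, 5, 4
d = rank(p) − rank(q): 2, -2, 4, -2, -2; Σd² = 32
ρ = 1 − 6Σd² / [n(n²−1)] = 1 − 6×32 / (5×24) = 1 − 192/120 ≈ -0.600

-0.600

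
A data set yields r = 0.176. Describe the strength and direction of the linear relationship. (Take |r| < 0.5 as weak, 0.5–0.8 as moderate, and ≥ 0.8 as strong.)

r = 0.176 > 0 so the relationship is positive.
|r| = 0.176, which falls in the weak range.

weak positive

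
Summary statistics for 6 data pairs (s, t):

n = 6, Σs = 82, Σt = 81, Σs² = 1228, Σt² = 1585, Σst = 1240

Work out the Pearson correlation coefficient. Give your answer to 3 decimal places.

r = (nΣst − ΣsΣt) / √[(nΣs² − (Σs)²)(nΣt² − (Σt)²)]
Numerator: 6×1240 − 82×81 = 798
Denominator: √[(7368 − 6724)(9510 − 6561)] = √[644 × 2949] = 1378.0987
r = 798 / 1378.0987 ≈ 0.579

0.579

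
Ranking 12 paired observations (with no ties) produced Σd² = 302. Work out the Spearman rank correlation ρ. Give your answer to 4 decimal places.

-0.0559

ρ = 1 − 6Σd² / [n(n²−1)] = 1 − 6×302 / (12×143)
  = 1 − 1812/1716 = 1 − 1.05594 ≈ -0.0559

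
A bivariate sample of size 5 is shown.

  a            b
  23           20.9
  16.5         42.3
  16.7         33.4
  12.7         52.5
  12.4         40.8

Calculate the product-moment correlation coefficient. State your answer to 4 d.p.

n = 5, Σa = 81.3, Σb = 189.9, Σa² = 1395.19, Σb² = 7762.55, Σab = 2909.1
nΣab − ΣaΣb = 14545.5 − 15438.87 = -893.37
nΣa² − (Σa)² = 6975.95 − 6609.69 = 366.26; nΣb² − (Σb)² = 38812.75 − 36062.01 = 2750.74
r = -893.37 / √(366.26 × 2750.74) = -893.37 / 1003.7360 ≈ -0.8900

-0.8900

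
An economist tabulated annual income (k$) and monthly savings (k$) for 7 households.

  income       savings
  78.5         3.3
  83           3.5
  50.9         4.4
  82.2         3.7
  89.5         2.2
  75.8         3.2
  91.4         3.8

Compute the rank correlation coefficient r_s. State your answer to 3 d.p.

Rank income: 3, 5, 1, 4, 6, 2, 7
Rank savings: 3, 4, 7, 5, 1, 2, 6
d = rank(income) − rank(savings): 0, 1, -6, -1, 5, 0, 1; Σd² = 64
ρ = 1 − 6Σd² / [n(n²−1)] = 1 − 6×64 / (7×48) = 1 − 384/336 ≈ -0.143

-0.143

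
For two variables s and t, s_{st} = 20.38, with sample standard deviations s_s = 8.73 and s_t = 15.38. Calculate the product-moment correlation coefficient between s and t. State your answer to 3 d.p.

r = Cov(s,t) / (s_s · s_t) = 20.38 / (8.73 × 15.38)
  = 20.38 / 134.2674 ≈ 0.152

0.152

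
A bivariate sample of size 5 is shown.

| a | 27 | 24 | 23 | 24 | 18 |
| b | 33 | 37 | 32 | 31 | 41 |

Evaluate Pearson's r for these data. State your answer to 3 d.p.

n = 5, Σa = 116, Σb = 174, Σa² = 2734, Σb² = 6124, Σab = 3997
nΣab − ΣaΣb = 19985 − 20184 = -199
nΣa² − (Σa)² = 13670 − 13456 = 214; nΣb² − (Σb)² = 30620 − 30276 = 344
r = -199 / √(214 × 344) = -199 / 271.3227 ≈ -0.733

-0.733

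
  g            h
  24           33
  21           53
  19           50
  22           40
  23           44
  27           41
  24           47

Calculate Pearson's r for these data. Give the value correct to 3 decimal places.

-0.564

n = 7, Σg = 160, Σh = 308, Σg² = 3696, Σh² = 13824, Σgh = 6982
nΣgh − ΣgΣh = 48874 − 49280 = -406
nΣg² − (Σg)² = 25872 − 25600 = 272; nΣh² − (Σh)² = 96768 − 94864 = 1904
r = -406 / √(272 × 1904) = -406 / 719.6444 ≈ -0.564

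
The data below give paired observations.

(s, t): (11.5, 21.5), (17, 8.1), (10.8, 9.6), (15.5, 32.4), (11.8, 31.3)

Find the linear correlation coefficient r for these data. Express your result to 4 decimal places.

n = 5, Σs = 66.6, Σt = 102.9, Σs² = 917.38, Σt² = 2649.47, Σst = 1360.17
nΣst − ΣsΣt = 6800.85 − 6853.14 = -52.29
nΣs² − (Σs)² = 4586.9 − 4435.56 = 151.34; nΣt² − (Σt)² = 13247.35 − 10588.41 = 2658.94
r = -52.29 / √(151.34 × 2658.94) = -52.29 / 634.3532 ≈ -0.0824

-0.0824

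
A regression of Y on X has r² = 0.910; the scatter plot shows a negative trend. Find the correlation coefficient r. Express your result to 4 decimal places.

|r| = √0.910 = 0.9539
The association is negative, so r = −0.9539.

-0.9539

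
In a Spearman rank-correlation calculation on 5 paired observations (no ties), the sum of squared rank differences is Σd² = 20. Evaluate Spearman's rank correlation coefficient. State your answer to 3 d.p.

0.000

ρ = 1 − 6Σd² / [n(n²−1)] = 1 − 6×20 / (5×24)
  = 1 − 120/120 = 1 − 1.0000 ≈ 0.000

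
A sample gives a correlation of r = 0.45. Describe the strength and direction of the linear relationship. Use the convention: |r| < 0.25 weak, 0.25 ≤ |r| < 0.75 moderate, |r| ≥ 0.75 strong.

r = 0.45 > 0 so the relationship is positive.
|r| = 0.45, which falls in the moderate range.

moderate positive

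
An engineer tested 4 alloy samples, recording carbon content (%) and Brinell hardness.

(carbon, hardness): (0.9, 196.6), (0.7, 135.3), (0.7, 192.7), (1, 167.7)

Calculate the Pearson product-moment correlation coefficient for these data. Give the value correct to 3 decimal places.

0.243

n = 4, Σx = 3.3, Σy = 692.3, Σx² = 2.79, Σy² = 122214.23, Σxy = 574.24
nΣxy − ΣxΣy = 2296.96 − 2284.59 = 12.37
nΣx² − (Σx)² = 11.16 − 10.89 = 0.27; nΣy² − (Σy)² = 488856.92 − 479279.29 = 9577.63
r = 12.37 / √(0.27 × 9577.63) = 12.37 / 50.8523 ≈ 0.243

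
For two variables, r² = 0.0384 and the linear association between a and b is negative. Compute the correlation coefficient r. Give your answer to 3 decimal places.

-0.196

|r| = √0.0384 = 0.196
The association is negative, so r = −0.196.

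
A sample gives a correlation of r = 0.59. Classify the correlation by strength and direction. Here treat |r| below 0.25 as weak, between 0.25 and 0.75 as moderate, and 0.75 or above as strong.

moderate positive

r = 0.59 > 0 so the relationship is positive.
|r| = 0.59, which falls in the moderate range.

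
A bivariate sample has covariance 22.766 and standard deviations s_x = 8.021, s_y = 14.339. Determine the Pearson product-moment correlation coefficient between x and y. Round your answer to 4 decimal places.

0.1979

r = Cov(x,y) / (s_x · s_y) = 22.766 / (8.021 × 14.339)
  = 22.766 / 115.0131 ≈ 0.1979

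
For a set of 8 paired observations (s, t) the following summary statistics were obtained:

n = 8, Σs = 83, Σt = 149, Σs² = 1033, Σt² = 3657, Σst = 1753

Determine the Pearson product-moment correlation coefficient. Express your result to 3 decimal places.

0.532

r = (nΣst − ΣsΣt) / √[(nΣs² − (Σs)²)(nΣt² − (Σt)²)]
Numerator: 8×1753 − 83×149 = 1657
Denominator: √[(8264 − 6889)(29256 − 22201)] = √[1375 × 7055] = 3114.5826
r = 1657 / 3114.5826 ≈ 0.532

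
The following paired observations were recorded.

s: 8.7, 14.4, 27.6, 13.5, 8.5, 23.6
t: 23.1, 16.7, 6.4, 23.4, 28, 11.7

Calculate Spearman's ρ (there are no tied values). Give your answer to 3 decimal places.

Rank s: 2, 4, 6, 3, 1, 5
Rank t: 4, 3, 1, 5, 6, 2
d = rank(s) − rank(t): -2, 1, 5, -2, -5, 3; Σd² = 68
ρ = 1 − 6Σd² / [n(n²−1)] = 1 − 6×68 / (6×35) = 1 − 408/210 ≈ -0.943

-0.943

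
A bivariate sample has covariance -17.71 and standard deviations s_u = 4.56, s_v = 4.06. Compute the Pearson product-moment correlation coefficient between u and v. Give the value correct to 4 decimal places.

r = Cov(u,v) / (s_u · s_v) = -17.71 / (4.56 × 4.06)
  = -17.71 / 18.5136 ≈ -0.9566

-0.9566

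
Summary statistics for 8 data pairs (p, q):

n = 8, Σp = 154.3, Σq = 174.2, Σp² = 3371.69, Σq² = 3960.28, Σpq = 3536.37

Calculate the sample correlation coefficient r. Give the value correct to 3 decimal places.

r = (nΣpq − ΣpΣq) / √[(nΣp² − (Σp)²)(nΣq² − (Σq)²)]
Numerator: 8×3536.37 − 154.3×174.2 = 1411.9
Denominator: √[(26973.52 − 23808.49)(31682.24 − 30345.64)] = √[3165.03 × 1336.6] = 2056.7885
r = 1411.9 / 2056.7885 ≈ 0.686

0.686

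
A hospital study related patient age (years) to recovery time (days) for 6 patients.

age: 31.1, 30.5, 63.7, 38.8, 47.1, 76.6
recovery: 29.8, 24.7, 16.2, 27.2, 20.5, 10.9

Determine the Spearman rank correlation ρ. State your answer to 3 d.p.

-0.829

Rank age: 2, 1, 5, 3, 4, 6
Rank recovery: 6, 4, 2, 5, 3, 1
d = rank(age) − rank(recovery): -4, -3, 3, -2, 1, 5; Σd² = 64
ρ = 1 − 6Σd² / [n(n²−1)] = 1 − 6×64 / (6×35) = 1 − 384/210 ≈ -0.829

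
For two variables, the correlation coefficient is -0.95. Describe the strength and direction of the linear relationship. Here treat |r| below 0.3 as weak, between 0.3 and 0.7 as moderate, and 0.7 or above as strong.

r = -0.95 < 0 so the relationship is negative.
|r| = 0.95, which falls in the strong range.

strong negative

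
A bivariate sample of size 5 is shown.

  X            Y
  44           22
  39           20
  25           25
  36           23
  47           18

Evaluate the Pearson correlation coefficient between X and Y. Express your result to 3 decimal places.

-0.853

n = 5, ΣX = 191, ΣY = 108, ΣX² = 7587, ΣY² = 2362, ΣXY = 4047
nΣXY − ΣXΣY = 20235 − 20628 = -393
nΣX² − (ΣX)² = 37935 − 36481 = 1454; nΣY² − (ΣY)² = 11810 − 11664 = 146
r = -393 / √(1454 × 146) = -393 / 460.7429 ≈ -0.853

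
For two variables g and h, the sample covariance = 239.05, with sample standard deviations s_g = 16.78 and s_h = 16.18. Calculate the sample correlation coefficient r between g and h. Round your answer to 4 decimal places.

0.8805

r = Cov(g,h) / (s_g · s_h) = 239.05 / (16.78 × 16.18)
  = 239.05 / 271.5004 ≈ 0.8805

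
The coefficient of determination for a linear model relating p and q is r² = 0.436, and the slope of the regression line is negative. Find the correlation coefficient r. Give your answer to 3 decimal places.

|r| = √0.436 = 0.660
The association is negative, so r = −0.660.

-0.660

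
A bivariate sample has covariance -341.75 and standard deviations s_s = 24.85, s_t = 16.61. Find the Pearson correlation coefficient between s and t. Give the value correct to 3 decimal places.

-0.828

r = Cov(s,t) / (s_s · s_t) = -341.75 / (24.85 × 16.61)
  = -341.75 / 412.7585 ≈ -0.828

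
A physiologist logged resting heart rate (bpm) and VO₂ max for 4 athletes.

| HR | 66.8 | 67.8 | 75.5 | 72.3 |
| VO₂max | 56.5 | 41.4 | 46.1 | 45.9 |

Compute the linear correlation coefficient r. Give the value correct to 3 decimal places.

n = 4, Σx = 282.4, Σy = 189.9, Σx² = 19986.62, Σy² = 9138.23, Σxy = 13380.24
nΣxy − ΣxΣy = 53520.96 − 53627.76 = -106.8
nΣx² − (Σx)² = 79946.48 − 79749.76 = 196.72; nΣy² − (Σy)² = 36552.92 − 36062.01 = 490.91
r = -106.8 / √(196.72 × 490.91) = -106.8 / 310.7601 ≈ -0.344

-0.344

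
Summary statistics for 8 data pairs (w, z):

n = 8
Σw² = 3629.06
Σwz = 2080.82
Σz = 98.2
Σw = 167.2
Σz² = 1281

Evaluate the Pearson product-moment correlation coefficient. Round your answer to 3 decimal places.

0.282

r = (nΣwz − ΣwΣz) / √[(nΣw² − (Σw)²)(nΣz² − (Σz)²)]
Numerator: 8×2080.82 − 167.2×98.2 = 227.52
Denominator: √[(29032.48 − 27955.84)(10248 − 9643.24)] = √[1076.64 × 604.76] = 806.9131
r = 227.52 / 806.9131 ≈ 0.282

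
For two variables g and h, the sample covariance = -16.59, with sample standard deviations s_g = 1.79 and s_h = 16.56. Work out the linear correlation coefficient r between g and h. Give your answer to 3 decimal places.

-0.560

r = Cov(g,h) / (s_g · s_h) = -16.59 / (1.79 × 16.56)
  = -16.59 / 29.6424 ≈ -0.560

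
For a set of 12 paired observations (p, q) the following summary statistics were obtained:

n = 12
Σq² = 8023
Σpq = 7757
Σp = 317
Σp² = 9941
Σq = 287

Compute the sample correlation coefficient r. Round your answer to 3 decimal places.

0.130

r = (nΣpq − ΣpΣq) / √[(nΣp² − (Σp)²)(nΣq² − (Σq)²)]
Numerator: 12×7757 − 317×287 = 2105
Denominator: √[(119292 − 100489)(96276 − 82369)] = √[18803 × 13907] = 16170.7551
r = 2105 / 16170.7551 ≈ 0.130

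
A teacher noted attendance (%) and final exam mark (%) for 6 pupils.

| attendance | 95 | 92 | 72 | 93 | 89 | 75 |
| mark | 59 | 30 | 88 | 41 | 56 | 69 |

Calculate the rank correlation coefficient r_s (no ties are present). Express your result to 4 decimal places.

-0.6000

Rank attendance: 6, 4, 1, 5, 3, 2
Rank mark: 4, 1, 6, 2, 3, 5
d = rank(attendance) − rank(mark): 2, 3, -5, 3, 0, -3; Σd² = 56
ρ = 1 − 6Σd² / [n(n²−1)] = 1 − 6×56 / (6×35) = 1 − 336/210 ≈ -0.6000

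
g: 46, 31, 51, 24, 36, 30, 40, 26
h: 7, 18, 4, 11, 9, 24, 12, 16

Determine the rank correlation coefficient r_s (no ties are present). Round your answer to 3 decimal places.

-0.643

Rank g: 7, 4, 8, 1, 5, 3, 6, 2
Rank h: 2, 7, 1, 4, 3, 8, 5, 6
d = rank(g) − rank(h): 5, -3, 7, -3, 2, -5, 1, -4; Σd² = 138
ρ = 1 − 6Σd² / [n(n²−1)] = 1 − 6×138 / (8×63) = 1 − 828/504 ≈ -0.643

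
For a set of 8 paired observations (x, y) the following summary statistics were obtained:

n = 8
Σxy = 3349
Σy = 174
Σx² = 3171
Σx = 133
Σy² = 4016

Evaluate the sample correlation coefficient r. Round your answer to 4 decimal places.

0.9679

r = (nΣxy − ΣxΣy) / √[(nΣx² − (Σx)²)(nΣy² − (Σy)²)]
Numerator: 8×3349 − 133×174 = 3650
Denominator: √[(25368 − 17689)(32128 − 30276)] = √[7679 × 1852] = 3771.1415
r = 3650 / 3771.1415 ≈ 0.9679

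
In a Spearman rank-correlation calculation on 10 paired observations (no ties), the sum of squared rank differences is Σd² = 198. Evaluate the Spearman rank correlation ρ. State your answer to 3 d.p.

-0.200

ρ = 1 − 6Σd² / [n(n²−1)] = 1 − 6×198 / (10×99)
  = 1 − 1188/990 = 1 − 1.2000 ≈ -0.200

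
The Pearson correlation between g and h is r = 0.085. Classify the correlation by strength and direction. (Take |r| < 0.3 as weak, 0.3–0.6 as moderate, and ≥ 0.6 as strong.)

weak positive

r = 0.085 > 0 so the relationship is positive.
|r| = 0.085, which falls in the weak range.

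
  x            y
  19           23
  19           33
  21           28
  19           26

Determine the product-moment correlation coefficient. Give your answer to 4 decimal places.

n = 4, Σx = 78, Σy = 110, Σx² = 1524, Σy² = 3078, Σxy = 2146
nΣxy − ΣxΣy = 8584 − 8580 = 4
nΣx² − (Σx)² = 6096 − 6084 = 12; nΣy² − (Σy)² = 12312 − 12100 = 212
r = 4 / √(12 × 212) = 4 / 50.4381 ≈ 0.0793

0.0793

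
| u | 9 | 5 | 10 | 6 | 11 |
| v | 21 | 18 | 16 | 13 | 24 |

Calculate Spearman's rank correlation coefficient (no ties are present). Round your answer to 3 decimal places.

Rank u: 3, 1, 4, 2, 5
Rank v: 4, 3, 2, 1, 5
d = rank(u) − rank(v): -1, -2, 2, 1, 0; Σd² = 10
ρ = 1 − 6Σd² / [n(n²−1)] = 1 − 6×10 / (5×24) = 1 − 60/120 ≈ 0.500

0.500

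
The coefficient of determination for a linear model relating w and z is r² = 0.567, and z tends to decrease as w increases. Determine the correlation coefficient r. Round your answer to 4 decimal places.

-0.7530

|r| = √0.567 = 0.7530
The association is negative, so r = −0.7530.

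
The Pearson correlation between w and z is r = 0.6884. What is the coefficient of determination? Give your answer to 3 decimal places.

0.474

r² = (0.6884)² = 0.474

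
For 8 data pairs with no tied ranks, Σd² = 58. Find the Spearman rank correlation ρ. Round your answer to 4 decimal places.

0.3095

ρ = 1 − 6Σd² / [n(n²−1)] = 1 − 6×58 / (8×63)
  = 1 − 348/504 = 1 − 0.69048 ≈ 0.3095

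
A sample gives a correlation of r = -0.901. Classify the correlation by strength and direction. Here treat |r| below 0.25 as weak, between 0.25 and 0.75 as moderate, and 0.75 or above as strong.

r = -0.901 < 0 so the relationship is negative.
|r| = 0.901, which falls in the strong range.

strong negative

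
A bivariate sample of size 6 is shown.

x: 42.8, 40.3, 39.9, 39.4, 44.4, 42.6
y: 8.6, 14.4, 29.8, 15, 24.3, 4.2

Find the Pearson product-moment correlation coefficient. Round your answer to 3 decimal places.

-0.175

n = 6, Σx = 249.4, Σy = 96.3, Σx² = 10386.42, Σy² = 2002.49, Σxy = 3986.26
nΣxy − ΣxΣy = 23917.56 − 24017.22 = -99.66
nΣx² − (Σx)² = 62318.52 − 62200.36 = 118.16; nΣy² − (Σy)² = 12014.94 − 9273.69 = 2741.25
r = -99.66 / √(118.16 × 2741.25) = -99.66 / 569.1275 ≈ -0.175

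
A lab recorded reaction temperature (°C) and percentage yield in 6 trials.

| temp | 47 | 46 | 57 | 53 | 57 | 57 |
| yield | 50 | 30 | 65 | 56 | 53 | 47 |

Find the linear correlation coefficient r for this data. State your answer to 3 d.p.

0.667

n = 6, Σx = 317, Σy = 301, Σx² = 16881, Σy² = 15779, Σxy = 16103
nΣxy − ΣxΣy = 96618 − 95417 = 1201
nΣx² − (Σx)² = 101286 − 100489 = 797; nΣy² − (Σy)² = 94674 − 90601 = 4073
r = 1201 / √(797 × 4073) = 1201 / 1801.7161 ≈ 0.667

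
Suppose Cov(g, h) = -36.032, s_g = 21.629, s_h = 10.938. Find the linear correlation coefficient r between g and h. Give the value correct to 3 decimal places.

-0.152

r = Cov(g,h) / (s_g · s_h) = -36.032 / (21.629 × 10.938)
  = -36.032 / 236.5780 ≈ -0.152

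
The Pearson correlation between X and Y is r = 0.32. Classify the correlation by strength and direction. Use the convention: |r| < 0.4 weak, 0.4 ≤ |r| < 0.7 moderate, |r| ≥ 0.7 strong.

r = 0.32 > 0 so the relationship is positive.
|r| = 0.32, which falls in the weak range.

weak positive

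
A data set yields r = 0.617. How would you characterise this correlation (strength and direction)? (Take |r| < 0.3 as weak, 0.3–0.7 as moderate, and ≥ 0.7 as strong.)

r = 0.617 > 0 so the relationship is positive.
|r| = 0.617, which falls in the moderate range.

moderate positive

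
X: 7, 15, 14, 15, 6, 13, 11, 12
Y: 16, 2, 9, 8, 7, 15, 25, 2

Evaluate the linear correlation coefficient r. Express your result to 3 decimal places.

-0.278

n = 8, ΣX = 93, ΣY = 84, ΣX² = 1165, ΣY² = 1308, ΣXY = 924
nΣXY − ΣXΣY = 7392 − 7812 = -420
nΣX² − (ΣX)² = 9320 − 8649 = 671; nΣY² − (ΣY)² = 10464 − 7056 = 3408
r = -420 / √(671 × 3408) = -420 / 1512.2063 ≈ -0.278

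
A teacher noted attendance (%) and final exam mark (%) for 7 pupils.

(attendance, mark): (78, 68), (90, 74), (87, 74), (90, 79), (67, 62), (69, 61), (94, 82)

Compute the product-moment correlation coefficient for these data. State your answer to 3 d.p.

n = 7, Σx = 575, Σy = 500, Σx² = 47939, Σy² = 36106, Σxy = 41583
nΣxy − ΣxΣy = 291081 − 287500 = 3581
nΣx² − (Σx)² = 335573 − 330625 = 4948; nΣy² − (Σy)² = 252742 − 250000 = 2742
r = 3581 / √(4948 × 2742) = 3581 / 3683.3973 ≈ 0.972

0.972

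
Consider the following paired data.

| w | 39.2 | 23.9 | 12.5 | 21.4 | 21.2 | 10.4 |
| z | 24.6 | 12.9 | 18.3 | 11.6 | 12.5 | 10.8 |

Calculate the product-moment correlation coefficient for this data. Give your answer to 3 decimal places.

0.669

n = 6, Σw = 128.6, Σz = 90.7, Σw² = 3279.66, Σz² = 1513.91, Σwz = 2126.94
nΣwz − ΣwΣz = 12761.64 − 11664.02 = 1097.62
nΣw² − (Σw)² = 19677.96 − 16537.96 = 3140; nΣz² − (Σz)² = 9083.46 − 8226.49 = 856.97
r = 1097.62 / √(3140 × 856.97) = 1097.62 / 1640.3920 ≈ 0.669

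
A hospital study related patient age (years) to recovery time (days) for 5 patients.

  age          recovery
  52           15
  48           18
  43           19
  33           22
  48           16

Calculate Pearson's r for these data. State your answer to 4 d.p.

n = 5, Σx = 224, Σy = 90, Σx² = 10250, Σy² = 1650, Σxy = 3955
nΣxy − ΣxΣy = 19775 − 20160 = -385
nΣx² − (Σx)² = 51250 − 50176 = 1074; nΣy² − (Σy)² = 8250 − 8100 = 150
r = -385 / √(1074 × 150) = -385 / 401.3726 ≈ -0.9592

-0.9592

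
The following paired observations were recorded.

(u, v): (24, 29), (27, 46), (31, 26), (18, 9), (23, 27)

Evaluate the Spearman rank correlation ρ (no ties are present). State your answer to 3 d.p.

Rank u: 3, 4, 5, 1, 2
Rank v: 4, 5, 2, 1, 3
d = rank(u) − rank(v): -1, -1, 3, 0, -1; Σd² = 12
ρ = 1 − 6Σd² / [n(n²−1)] = 1 − 6×12 / (5×24) = 1 − 72/120 ≈ 0.400

0.400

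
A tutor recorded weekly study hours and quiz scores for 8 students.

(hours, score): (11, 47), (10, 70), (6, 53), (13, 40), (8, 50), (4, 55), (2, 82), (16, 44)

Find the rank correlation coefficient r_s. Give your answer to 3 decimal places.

Rank hours: 6, 5, 3, 7, 4, 2, 1, 8
Rank score: 3, 7, 5, 1, 4, 6, 8, 2
d = rank(hours) − rank(score): 3, -2, -2, 6, 0, -4, -7, 6; Σd² = 154
ρ = 1 − 6Σd² / [n(n²−1)] = 1 − 6×154 / (8×63) = 1 − 924/504 ≈ -0.833

-0.833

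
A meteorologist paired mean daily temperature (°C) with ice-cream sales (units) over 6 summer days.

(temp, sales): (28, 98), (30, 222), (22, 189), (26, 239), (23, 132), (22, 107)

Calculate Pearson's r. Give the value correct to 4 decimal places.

0.3207

n = 6, Σx = 151, Σy = 987, Σx² = 3857, Σy² = 180603, Σxy = 25166
nΣxy − ΣxΣy = 150996 − 149037 = 1959
nΣx² − (Σx)² = 23142 − 22801 = 341; nΣy² − (Σy)² = 1083618 − 974169 = 109449
r = 1959 / √(341 × 109449) = 1959 / 6109.1824 ≈ 0.3207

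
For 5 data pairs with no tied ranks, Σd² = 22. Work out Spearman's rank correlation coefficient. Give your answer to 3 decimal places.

-0.100

ρ = 1 − 6Σd² / [n(n²−1)] = 1 − 6×22 / (5×24)
  = 1 − 132/120 = 1 − 1.1000 ≈ -0.100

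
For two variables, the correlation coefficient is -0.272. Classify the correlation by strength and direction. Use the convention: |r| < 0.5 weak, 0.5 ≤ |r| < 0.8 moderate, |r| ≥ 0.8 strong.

r = -0.272 < 0 so the relationship is negative.
|r| = 0.272, which falls in the weak range.

weak negative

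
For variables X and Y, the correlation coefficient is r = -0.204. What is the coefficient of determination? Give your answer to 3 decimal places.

0.042

r² = (-0.204)² = 0.042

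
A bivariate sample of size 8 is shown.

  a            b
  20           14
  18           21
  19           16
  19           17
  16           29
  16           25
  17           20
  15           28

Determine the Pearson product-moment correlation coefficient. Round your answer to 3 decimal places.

-0.950

n = 8, Σa = 140, Σb = 170, Σa² = 2472, Σb² = 3832, Σab = 2909
nΣab − ΣaΣb = 23272 − 23800 = -528
nΣa² − (Σa)² = 19776 − 19600 = 176; nΣb² − (Σb)² = 30656 − 28900 = 1756
r = -528 / √(176 × 1756) = -528 / 555.9281 ≈ -0.950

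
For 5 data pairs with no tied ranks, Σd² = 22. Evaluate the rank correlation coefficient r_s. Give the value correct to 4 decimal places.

ρ = 1 − 6Σd² / [n(n²−1)] = 1 − 6×22 / (5×24)
  = 1 − 132/120 = 1 − 1.10000 ≈ -0.1000

-0.1000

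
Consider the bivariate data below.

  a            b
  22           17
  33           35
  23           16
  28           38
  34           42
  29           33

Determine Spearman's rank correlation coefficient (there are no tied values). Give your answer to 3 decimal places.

0.771

Rank a: 1, 5, 2, 3, 6, 4
Rank b: 2, 4, 1, 5, 6, 3
d = rank(a) − rank(b): -1, 1, 1, -2, 0, 1; Σd² = 8
ρ = 1 − 6Σd² / [n(n²−1)] = 1 − 6×8 / (6×35) = 1 − 48/210 ≈ 0.771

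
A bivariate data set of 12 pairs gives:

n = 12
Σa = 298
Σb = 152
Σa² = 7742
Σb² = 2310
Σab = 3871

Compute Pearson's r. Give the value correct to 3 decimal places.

0.266

r = (nΣab − ΣaΣb) / √[(nΣa² − (Σa)²)(nΣb² − (Σb)²)]
Numerator: 12×3871 − 298×152 = 1156
Denominator: √[(92904 − 88804)(27720 − 23104)] = √[4100 × 4616] = 4350.3563
r = 1156 / 4350.3563 ≈ 0.266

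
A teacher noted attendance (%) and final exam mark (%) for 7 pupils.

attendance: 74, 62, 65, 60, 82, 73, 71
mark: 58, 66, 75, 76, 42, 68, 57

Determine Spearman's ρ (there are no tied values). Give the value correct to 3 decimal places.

-0.750

Rank attendance: 6, 2, 3, 1, 7, 5, 4
Rank mark: 3, 4, 6, 7, 1, 5, 2
d = rank(attendance) − rank(mark): 3, -2, -3, -6, 6, 0, 2; Σd² = 98
ρ = 1 − 6Σd² / [n(n²−1)] = 1 − 6×98 / (7×48) = 1 − 588/336 ≈ -0.750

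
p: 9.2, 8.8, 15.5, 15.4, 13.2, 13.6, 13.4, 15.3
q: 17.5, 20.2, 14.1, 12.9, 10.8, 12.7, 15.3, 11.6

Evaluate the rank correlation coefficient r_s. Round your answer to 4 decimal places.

Rank p: 2, 1, 8, 7, 3, 5, 4, 6
Rank q: 7, 8, 5, 4, 1, 3, 6, 2
d = rank(p) − rank(q): -5, -7, 3, 3, 2, 2, -2, 4; Σd² = 120
ρ = 1 − 6Σd² / [n(n²−1)] = 1 − 6×120 / (8×63) = 1 − 720/504 ≈ -0.4286

-0.4286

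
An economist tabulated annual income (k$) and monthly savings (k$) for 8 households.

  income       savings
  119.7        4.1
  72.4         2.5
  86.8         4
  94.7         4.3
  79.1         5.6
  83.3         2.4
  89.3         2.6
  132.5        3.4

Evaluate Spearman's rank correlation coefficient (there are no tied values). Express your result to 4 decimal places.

0.2381

Rank income: 7, 1, 4, 6, 2, 3, 5, 8
Rank savings: 6, 2, 5, 7, 8, 1, 3, 4
d = rank(income) − rank(savings): 1, -1, -1, -1, -6, 2, 2, 4; Σd² = 64
ρ = 1 − 6Σd² / [n(n²−1)] = 1 − 6×64 / (8×63) = 1 − 384/504 ≈ 0.2381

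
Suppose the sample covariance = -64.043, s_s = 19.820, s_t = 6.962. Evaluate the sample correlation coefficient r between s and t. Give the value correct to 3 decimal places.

r = Cov(s,t) / (s_s · s_t) = -64.043 / (19.820 × 6.962)
  = -64.043 / 137.9868 ≈ -0.464

-0.464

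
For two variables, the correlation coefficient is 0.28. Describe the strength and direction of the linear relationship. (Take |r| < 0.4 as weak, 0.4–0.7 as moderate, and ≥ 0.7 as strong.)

r = 0.28 > 0 so the relationship is positive.
|r| = 0.28, which falls in the weak range.

weak positive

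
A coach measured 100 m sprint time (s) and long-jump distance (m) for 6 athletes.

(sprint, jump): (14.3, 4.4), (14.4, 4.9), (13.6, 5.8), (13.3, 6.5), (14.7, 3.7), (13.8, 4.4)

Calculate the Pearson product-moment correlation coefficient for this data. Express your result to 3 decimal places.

n = 6, Σx = 84.1, Σy = 29.7, Σx² = 1180.23, Σy² = 152.31, Σxy = 413.92
nΣxy − ΣxΣy = 2483.52 − 2497.77 = -14.25
nΣx² − (Σx)² = 7081.38 − 7072.81 = 8.57; nΣy² − (Σy)² = 913.86 − 882.09 = 31.77
r = -14.25 / √(8.57 × 31.77) = -14.25 / 16.5006 ≈ -0.864

-0.864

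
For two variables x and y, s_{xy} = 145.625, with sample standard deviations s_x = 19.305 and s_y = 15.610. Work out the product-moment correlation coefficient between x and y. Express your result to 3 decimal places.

r = Cov(x,y) / (s_x · s_y) = 145.625 / (19.305 × 15.610)
  = 145.625 / 301.3510 ≈ 0.483

0.483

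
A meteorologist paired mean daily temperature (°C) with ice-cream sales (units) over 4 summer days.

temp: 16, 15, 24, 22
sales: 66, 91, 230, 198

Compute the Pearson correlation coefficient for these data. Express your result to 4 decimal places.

0.9756

n = 4, Σx = 77, Σy = 585, Σx² = 1541, Σy² = 104741, Σxy = 12297
nΣxy − ΣxΣy = 49188 − 45045 = 4143
nΣx² − (Σx)² = 6164 − 5929 = 235; nΣy² − (Σy)² = 418964 − 342225 = 76739
r = 4143 / √(235 × 76739) = 4143 / 4246.6063 ≈ 0.9756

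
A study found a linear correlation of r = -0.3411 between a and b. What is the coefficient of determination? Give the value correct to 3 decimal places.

r² = (-0.3411)² = 0.116

0.116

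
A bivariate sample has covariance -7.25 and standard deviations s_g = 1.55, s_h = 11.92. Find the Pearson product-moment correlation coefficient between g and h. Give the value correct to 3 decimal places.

-0.392

r = Cov(g,h) / (s_g · s_h) = -7.25 / (1.55 × 11.92)
  = -7.25 / 18.4760 ≈ -0.392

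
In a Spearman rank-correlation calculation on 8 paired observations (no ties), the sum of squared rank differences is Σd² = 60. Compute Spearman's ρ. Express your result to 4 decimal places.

0.2857

ρ = 1 − 6Σd² / [n(n²−1)] = 1 − 6×60 / (8×63)
  = 1 − 360/504 = 1 − 0.71429 ≈ 0.2857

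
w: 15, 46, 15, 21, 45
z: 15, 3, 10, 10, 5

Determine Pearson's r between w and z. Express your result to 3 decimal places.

-0.915

n = 5, Σw = 142, Σz = 43, Σw² = 5032, Σz² = 459, Σwz = 948
nΣwz − ΣwΣz = 4740 − 6106 = -1366
nΣw² − (Σw)² = 25160 − 20164 = 4996; nΣz² − (Σz)² = 2295 − 1849 = 446
r = -1366 / √(4996 × 446) = -1366 / 1492.7210 ≈ -0.915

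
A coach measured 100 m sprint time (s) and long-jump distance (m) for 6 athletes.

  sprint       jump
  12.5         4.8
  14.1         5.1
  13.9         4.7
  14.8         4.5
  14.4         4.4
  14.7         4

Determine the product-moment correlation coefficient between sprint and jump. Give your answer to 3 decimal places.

n = 6, Σx = 84.4, Σy = 27.5, Σx² = 1190.76, Σy² = 126.75, Σxy = 386
nΣxy − ΣxΣy = 2316 − 2321 = -5
nΣx² − (Σx)² = 7144.56 − 7123.36 = 21.2; nΣy² − (Σy)² = 760.5 − 756.25 = 4.25
r = -5 / √(21.2 × 4.25) = -5 / 9.4921 ≈ -0.527

-0.527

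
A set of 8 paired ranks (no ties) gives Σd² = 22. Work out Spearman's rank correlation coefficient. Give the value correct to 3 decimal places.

ρ = 1 − 6Σd² / [n(n²−1)] = 1 − 6×22 / (8×63)
  = 1 − 132/504 = 1 − 0.2619 ≈ 0.738

0.738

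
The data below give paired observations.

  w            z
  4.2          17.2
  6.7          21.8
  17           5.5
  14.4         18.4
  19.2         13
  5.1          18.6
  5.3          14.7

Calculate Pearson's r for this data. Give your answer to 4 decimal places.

-0.6072

n = 7, Σw = 71.9, Σz = 109.2, Σw² = 981.63, Σz² = 1870.94, Σwz = 999.13
nΣwz − ΣwΣz = 6993.91 − 7851.48 = -857.57
nΣw² − (Σw)² = 6871.41 − 5169.61 = 1701.8; nΣz² − (Σz)² = 13096.58 − 11924.64 = 1171.94
r = -857.57 / √(1701.8 × 1171.94) = -857.57 / 1412.2349 ≈ -0.6072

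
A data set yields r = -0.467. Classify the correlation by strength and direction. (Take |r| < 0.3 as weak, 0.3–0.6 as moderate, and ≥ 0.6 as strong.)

moderate negative

r = -0.467 < 0 so the relationship is negative.
|r| = 0.467, which falls in the moderate range.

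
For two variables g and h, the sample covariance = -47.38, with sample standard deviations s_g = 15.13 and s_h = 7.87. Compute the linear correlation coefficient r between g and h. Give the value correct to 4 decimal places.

r = Cov(g,h) / (s_g · s_h) = -47.38 / (15.13 × 7.87)
  = -47.38 / 119.0731 ≈ -0.3979

-0.3979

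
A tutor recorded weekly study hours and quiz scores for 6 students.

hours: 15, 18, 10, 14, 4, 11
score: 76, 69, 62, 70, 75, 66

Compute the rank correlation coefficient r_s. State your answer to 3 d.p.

Rank hours: 5, 6, 2, 4, 1, 3
Rank score: 6, 3, 1, 4, 5, 2
d = rank(hours) − rank(score): -1, 3, 1, 0, -4, 1; Σd² = 28
ρ = 1 − 6Σd² / [n(n²−1)] = 1 − 6×28 / (6×35) = 1 − 168/210 ≈ 0.200

0.200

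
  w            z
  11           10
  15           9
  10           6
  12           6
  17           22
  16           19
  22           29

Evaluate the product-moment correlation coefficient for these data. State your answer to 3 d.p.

n = 7, Σw = 103, Σz = 101, Σw² = 1619, Σz² = 1939, Σwz = 1693
nΣwz − ΣwΣz = 11851 − 10403 = 1448
nΣw² − (Σw)² = 11333 − 10609 = 724; nΣz² − (Σz)² = 13573 − 10201 = 3372
r = 1448 / √(724 × 3372) = 1448 / 1562.4750 ≈ 0.927

0.927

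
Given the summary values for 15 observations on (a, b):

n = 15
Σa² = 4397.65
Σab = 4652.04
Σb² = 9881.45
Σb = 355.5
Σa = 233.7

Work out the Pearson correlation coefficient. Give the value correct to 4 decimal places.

-0.8447

r = (nΣab − ΣaΣb) / √[(nΣa² − (Σa)²)(nΣb² − (Σb)²)]
Numerator: 15×4652.04 − 233.7×355.5 = -13299.75
Denominator: √[(65964.75 − 54615.69)(148221.75 − 126380.25)] = √[11349.06 × 21841.5] = 15744.2210
r = -13299.75 / 15744.2210 ≈ -0.8447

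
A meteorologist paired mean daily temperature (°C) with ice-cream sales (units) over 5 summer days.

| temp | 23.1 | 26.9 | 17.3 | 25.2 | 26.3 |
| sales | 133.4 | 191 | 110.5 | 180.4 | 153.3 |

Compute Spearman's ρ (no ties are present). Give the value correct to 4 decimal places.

Rank temp: 2, 5, 1, 3, 4
Rank sales: 2, 5, 1, 4, 3
d = rank(temp) − rank(sales): 0, 0, 0, -1, 1; Σd² = 2
ρ = 1 − 6Σd² / [n(n²−1)] = 1 − 6×2 / (5×24) = 1 − 12/120 ≈ 0.9000

0.9000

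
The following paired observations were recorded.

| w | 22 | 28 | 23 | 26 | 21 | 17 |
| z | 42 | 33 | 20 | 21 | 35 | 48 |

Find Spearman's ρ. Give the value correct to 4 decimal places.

Rank w: 3, 6, 4, 5, 2, 1
Rank z: 5, 3, 1, 2, 4, 6
d = rank(w) − rank(z): -2, 3, 3, 3, -2, -5; Σd² = 60
ρ = 1 − 6Σd² / [n(n²−1)] = 1 − 6×60 / (6×35) = 1 − 360/210 ≈ -0.7143

-0.7143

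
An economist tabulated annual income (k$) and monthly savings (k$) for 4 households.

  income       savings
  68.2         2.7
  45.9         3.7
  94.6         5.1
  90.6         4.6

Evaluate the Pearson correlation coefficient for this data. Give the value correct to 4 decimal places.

0.6799

n = 4, Σx = 299.3, Σy = 16.1, Σx² = 23915.57, Σy² = 68.15, Σxy = 1253.19
nΣxy − ΣxΣy = 5012.76 − 4818.73 = 194.03
nΣx² − (Σx)² = 95662.28 − 89580.49 = 6081.79; nΣy² − (Σy)² = 272.6 − 259.21 = 13.39
r = 194.03 / √(6081.79 × 13.39) = 194.03 / 285.3685 ≈ 0.6799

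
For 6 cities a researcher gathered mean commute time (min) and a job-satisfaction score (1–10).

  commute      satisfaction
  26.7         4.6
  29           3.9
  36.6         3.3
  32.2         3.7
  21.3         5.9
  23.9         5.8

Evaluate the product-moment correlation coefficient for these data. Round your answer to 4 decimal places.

-0.9478

n = 6, Σx = 169.7, Σy = 27.2, Σx² = 4955.19, Σy² = 129.4, Σxy = 740.13
nΣxy − ΣxΣy = 4440.78 − 4615.84 = -175.06
nΣx² − (Σx)² = 29731.14 − 28798.09 = 933.05; nΣy² − (Σy)² = 776.4 − 739.84 = 36.56
r = -175.06 / √(933.05 × 36.56) = -175.06 / 184.6952 ≈ -0.9478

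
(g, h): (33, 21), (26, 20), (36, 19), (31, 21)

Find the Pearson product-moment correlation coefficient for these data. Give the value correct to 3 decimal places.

n = 4, Σg = 126, Σh = 81, Σg² = 4022, Σh² = 1643, Σgh = 2548
nΣgh − ΣgΣh = 10192 − 10206 = -14
nΣg² − (Σg)² = 16088 − 15876 = 212; nΣh² − (Σh)² = 6572 − 6561 = 11
r = -14 / √(212 × 11) = -14 / 48.2908 ≈ -0.290

-0.290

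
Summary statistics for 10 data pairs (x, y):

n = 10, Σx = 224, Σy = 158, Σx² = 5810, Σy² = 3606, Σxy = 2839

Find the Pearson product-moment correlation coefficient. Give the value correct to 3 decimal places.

r = (nΣxy − ΣxΣy) / √[(nΣx² − (Σx)²)(nΣy² − (Σy)²)]
Numerator: 10×2839 − 224×158 = -7002
Denominator: √[(58100 − 50176)(36060 − 24964)] = √[7924 × 11096] = 9376.8174
r = -7002 / 9376.8174 ≈ -0.747

-0.747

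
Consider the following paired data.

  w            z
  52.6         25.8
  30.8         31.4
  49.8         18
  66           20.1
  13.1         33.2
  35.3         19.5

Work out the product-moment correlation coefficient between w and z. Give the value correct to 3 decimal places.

-0.718

n = 6, Σw = 247.6, Σz = 148, Σw² = 11969.14, Σz² = 3862.1, Σwz = 5670.47
nΣwz − ΣwΣz = 34022.82 − 36644.8 = -2621.98
nΣw² − (Σw)² = 71814.84 − 61305.76 = 10509.08; nΣz² − (Σz)² = 23172.6 − 21904 = 1268.6
r = -2621.98 / √(10509.08 × 1268.6) = -2621.98 / 3651.2763 ≈ -0.718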